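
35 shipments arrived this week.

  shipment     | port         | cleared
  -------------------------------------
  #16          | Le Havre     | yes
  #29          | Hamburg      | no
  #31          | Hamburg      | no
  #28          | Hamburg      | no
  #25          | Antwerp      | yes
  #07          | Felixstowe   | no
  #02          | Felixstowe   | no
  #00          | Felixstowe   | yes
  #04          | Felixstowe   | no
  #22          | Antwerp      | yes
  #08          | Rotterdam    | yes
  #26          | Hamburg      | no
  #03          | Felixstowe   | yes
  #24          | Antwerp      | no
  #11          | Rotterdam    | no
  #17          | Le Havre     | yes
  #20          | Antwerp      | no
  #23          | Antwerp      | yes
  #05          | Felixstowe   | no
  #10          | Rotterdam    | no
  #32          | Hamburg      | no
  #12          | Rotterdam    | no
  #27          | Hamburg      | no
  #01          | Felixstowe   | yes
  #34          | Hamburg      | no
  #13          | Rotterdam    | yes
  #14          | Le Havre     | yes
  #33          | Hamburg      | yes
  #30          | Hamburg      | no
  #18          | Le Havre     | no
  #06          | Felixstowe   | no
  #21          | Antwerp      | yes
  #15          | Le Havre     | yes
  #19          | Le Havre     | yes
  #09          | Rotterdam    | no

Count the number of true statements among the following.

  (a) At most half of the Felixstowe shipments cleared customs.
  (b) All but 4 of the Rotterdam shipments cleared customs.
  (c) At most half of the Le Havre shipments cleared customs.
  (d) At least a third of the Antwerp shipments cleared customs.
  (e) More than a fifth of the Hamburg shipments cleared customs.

(a) Felixstowe: |A| = 8, |A ∩ B| = 3; needs |A ∩ B| ≤ |A ∖ B| — true.
(b) Rotterdam: |A| = 6, |A ∩ B| = 2; needs |A ∖ B| = 4 — true.
(c) Le Havre: |A| = 6, |A ∩ B| = 5; needs |A ∩ B| ≤ |A ∖ B| — false.
(d) Antwerp: |A| = 6, |A ∩ B| = 4; needs |A ∩ B| / |A| ≥ 1/3 — true.
(e) Hamburg: |A| = 9, |A ∩ B| = 1; needs |A ∩ B| / |A| > 1/5 — false.

3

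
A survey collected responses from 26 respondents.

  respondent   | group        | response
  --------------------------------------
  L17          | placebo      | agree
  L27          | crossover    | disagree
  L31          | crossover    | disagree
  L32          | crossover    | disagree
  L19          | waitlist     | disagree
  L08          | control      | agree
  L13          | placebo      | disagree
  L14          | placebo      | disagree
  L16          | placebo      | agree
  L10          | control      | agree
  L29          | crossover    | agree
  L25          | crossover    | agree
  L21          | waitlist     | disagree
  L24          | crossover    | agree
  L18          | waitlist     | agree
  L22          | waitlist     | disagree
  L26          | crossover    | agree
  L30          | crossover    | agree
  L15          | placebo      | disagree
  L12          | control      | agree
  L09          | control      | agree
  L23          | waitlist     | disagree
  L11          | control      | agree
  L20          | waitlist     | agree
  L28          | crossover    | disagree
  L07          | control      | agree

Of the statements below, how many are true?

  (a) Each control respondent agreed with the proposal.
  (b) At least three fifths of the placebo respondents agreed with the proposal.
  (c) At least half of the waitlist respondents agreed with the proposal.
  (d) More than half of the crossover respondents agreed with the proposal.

2

(a) control: |A| = 6, |A ∩ B| = 6; needs A ⊆ B, i.e. every element of A is in B (|A ∖ B| = 0) — true.
(b) placebo: |A| = 5, |A ∩ B| = 2; needs |A ∩ B| / |A| ≥ 3/5 — false.
(c) waitlist: |A| = 6, |A ∩ B| = 2; needs |A ∩ B| ≥ |A ∖ B| — false.
(d) crossover: |A| = 9, |A ∩ B| = 5; needs |A ∩ B| > |A ∖ B| — true.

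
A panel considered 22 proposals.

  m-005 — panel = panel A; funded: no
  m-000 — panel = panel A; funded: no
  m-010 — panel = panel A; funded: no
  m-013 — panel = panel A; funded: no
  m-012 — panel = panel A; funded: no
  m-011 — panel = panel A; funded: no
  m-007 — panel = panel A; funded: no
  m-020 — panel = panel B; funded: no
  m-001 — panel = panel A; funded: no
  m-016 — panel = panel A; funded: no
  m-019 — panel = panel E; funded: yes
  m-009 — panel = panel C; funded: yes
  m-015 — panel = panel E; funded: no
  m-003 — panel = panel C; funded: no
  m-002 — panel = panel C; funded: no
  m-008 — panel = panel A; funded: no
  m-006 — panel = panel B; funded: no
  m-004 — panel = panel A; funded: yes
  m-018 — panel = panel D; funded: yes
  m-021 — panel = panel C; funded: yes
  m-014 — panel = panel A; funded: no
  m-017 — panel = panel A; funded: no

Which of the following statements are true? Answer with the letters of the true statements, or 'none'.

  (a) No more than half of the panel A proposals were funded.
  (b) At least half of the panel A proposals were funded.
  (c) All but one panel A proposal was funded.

(a)

|A| = 13, |A ∩ B| = 1, |A ∖ B| = 12.
(a) |A ∩ B| ≤ |A ∖ B|: holds.
(b) |A ∩ B| ≥ |A ∖ B|: fails.
(c) |A ∖ B| = 1: fails.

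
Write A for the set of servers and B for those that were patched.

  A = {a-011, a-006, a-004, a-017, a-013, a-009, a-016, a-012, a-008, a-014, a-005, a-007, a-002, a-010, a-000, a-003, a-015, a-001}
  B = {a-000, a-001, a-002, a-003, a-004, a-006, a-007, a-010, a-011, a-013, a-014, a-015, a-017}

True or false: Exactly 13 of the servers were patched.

True

Truth condition: |A ∩ B| = 13.
|A| = 18, |A ∩ B| = 13, |A ∖ B| = 5.
|A ∩ B| = 13, so the statement is true.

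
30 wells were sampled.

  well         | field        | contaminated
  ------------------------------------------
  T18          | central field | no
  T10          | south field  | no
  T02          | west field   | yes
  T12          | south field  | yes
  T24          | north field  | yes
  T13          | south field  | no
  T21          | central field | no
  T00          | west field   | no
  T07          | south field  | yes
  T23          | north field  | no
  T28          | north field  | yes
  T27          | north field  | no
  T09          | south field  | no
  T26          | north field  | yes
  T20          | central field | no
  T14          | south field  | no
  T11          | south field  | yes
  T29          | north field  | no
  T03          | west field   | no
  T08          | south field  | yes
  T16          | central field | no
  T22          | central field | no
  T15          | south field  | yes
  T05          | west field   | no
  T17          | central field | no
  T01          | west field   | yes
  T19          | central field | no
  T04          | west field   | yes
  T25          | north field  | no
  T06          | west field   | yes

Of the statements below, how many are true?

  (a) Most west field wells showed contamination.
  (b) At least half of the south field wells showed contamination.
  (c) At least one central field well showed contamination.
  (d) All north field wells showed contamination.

(a) west field: |A| = 7, |A ∩ B| = 4; needs |A ∩ B| > |A ∖ B| — true.
(b) south field: |A| = 9, |A ∩ B| = 5; needs |A ∩ B| ≥ |A ∖ B| — true.
(c) central field: |A| = 7, |A ∩ B| = 0; needs A ∩ B ≠ ∅ (|A ∩ B| ≥ 1) — false.
(d) north field: |A| = 7, |A ∩ B| = 3; needs A ⊆ B, i.e. every element of A is in B (|A ∖ B| = 0) — false.

2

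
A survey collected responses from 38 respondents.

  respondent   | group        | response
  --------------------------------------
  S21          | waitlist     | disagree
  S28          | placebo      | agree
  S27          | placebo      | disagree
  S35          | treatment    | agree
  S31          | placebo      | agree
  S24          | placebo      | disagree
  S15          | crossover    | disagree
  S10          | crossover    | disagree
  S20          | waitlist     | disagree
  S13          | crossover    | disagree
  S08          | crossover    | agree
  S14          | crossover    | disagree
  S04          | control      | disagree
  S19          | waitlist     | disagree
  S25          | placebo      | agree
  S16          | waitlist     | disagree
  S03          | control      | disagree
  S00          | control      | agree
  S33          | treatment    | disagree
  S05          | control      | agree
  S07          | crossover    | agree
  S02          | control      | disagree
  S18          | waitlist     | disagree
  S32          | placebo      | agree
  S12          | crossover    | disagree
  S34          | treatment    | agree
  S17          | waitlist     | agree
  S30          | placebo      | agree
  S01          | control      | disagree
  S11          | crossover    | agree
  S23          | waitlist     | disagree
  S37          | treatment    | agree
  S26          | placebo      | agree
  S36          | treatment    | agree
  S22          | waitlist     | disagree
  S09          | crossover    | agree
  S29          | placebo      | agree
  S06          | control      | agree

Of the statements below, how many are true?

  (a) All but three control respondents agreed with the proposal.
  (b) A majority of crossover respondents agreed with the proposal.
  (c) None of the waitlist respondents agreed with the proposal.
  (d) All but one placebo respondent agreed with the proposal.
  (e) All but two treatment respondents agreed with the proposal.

0

(a) control: |A| = 7, |A ∩ B| = 3; needs |A ∖ B| = 3 — false.
(b) crossover: |A| = 9, |A ∩ B| = 4; needs |A ∩ B| > |A ∖ B| — false.
(c) waitlist: |A| = 8, |A ∩ B| = 1; needs A ∩ B = ∅ (|A ∩ B| = 0) — false.
(d) placebo: |A| = 9, |A ∩ B| = 7; needs |A ∖ B| = 1 — false.
(e) treatment: |A| = 5, |A ∩ B| = 4; needs |A ∖ B| = 2 — false.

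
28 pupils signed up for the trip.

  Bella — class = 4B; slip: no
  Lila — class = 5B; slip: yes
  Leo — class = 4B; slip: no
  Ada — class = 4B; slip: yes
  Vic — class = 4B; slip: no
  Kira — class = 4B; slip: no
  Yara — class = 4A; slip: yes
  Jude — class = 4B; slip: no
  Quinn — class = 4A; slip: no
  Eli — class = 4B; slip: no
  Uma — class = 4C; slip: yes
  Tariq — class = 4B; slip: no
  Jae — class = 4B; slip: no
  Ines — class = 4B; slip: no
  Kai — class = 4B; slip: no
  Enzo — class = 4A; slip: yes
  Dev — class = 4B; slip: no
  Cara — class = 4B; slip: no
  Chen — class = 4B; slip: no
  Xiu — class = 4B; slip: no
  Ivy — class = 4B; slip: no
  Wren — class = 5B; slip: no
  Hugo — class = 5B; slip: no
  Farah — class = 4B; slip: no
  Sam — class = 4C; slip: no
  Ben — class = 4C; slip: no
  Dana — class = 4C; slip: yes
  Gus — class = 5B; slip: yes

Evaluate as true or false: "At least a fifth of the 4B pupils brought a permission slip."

False

The determiner here denotes the relation: |A ∩ B| / |A| ≥ 1/5.
|A| = 17, |A ∩ B| = 1, |A ∖ B| = 16.
|A ∩ B|/|A| = 1/17, so the statement is false.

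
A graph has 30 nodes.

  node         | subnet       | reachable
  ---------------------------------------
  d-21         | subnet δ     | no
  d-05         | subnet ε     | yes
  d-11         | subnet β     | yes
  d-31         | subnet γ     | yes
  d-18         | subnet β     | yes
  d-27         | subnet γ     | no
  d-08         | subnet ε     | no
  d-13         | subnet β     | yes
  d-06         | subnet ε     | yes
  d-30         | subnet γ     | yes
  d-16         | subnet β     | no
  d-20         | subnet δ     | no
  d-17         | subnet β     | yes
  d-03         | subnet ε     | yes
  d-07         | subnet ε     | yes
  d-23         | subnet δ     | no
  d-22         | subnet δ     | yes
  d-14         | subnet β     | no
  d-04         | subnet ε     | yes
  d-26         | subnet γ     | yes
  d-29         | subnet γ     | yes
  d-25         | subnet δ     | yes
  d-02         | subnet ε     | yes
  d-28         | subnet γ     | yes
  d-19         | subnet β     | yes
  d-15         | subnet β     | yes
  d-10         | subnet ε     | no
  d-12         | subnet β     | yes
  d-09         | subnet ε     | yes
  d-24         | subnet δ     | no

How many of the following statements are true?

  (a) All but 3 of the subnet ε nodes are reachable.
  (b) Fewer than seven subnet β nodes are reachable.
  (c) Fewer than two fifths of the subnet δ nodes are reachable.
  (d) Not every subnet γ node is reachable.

(a) subnet ε: |A| = 9, |A ∩ B| = 7; needs |A ∖ B| = 3 — false.
(b) subnet β: |A| = 9, |A ∩ B| = 7; needs |A ∩ B| < 7 — false.
(c) subnet δ: |A| = 6, |A ∩ B| = 2; needs |A ∩ B| / |A| < 2/5 — true.
(d) subnet γ: |A| = 6, |A ∩ B| = 5; needs A ⊄ B (|A ∖ B| ≥ 1) — true.

2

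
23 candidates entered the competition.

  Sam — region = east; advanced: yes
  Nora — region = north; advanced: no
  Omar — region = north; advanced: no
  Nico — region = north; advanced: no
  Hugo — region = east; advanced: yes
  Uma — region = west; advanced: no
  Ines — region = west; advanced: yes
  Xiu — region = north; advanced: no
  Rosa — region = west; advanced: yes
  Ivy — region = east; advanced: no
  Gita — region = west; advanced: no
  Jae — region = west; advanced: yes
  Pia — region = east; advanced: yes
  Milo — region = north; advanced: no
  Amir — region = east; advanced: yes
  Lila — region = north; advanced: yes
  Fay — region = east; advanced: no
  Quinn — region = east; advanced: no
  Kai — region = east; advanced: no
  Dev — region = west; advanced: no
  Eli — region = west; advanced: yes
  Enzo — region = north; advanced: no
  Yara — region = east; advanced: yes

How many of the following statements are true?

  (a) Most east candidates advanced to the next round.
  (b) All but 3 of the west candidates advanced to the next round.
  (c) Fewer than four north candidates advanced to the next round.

(a) east: |A| = 9, |A ∩ B| = 5; needs |A ∩ B| > |A ∖ B| — true.
(b) west: |A| = 7, |A ∩ B| = 4; needs |A ∖ B| = 3 — true.
(c) north: |A| = 7, |A ∩ B| = 1; needs |A ∩ B| < 4 — true.

3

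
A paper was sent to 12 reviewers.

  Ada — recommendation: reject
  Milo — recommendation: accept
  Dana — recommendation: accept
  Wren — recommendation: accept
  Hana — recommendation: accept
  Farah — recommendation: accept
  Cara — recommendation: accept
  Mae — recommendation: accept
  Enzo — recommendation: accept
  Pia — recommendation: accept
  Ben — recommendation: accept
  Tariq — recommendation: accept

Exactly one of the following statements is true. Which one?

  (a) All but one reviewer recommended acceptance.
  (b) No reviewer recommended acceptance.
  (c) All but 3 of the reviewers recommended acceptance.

(a)

|A| = 12, |A ∩ B| = 11, |A ∖ B| = 1.
(a) requires |A ∖ B| = 1: true.
(b) requires A ∩ B = ∅ (|A ∩ B| = 0): false.
(c) requires |A ∖ B| = 3: false.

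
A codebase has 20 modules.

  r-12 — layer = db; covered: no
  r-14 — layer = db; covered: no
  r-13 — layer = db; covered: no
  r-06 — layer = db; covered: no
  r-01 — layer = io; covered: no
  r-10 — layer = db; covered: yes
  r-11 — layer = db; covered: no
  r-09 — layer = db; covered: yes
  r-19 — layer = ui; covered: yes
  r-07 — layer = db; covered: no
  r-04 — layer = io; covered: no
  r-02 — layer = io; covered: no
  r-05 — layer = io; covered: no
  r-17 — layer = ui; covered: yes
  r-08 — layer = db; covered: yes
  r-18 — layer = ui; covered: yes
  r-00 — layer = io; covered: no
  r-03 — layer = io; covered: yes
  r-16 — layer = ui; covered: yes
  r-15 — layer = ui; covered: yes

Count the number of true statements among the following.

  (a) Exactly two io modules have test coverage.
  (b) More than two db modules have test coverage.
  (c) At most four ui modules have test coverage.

1

(a) io: |A| = 6, |A ∩ B| = 1; needs |A ∩ B| = 2 — false.
(b) db: |A| = 9, |A ∩ B| = 3; needs |A ∩ B| > 2 — true.
(c) ui: |A| = 5, |A ∩ B| = 5; needs |A ∩ B| ≤ 4 — false.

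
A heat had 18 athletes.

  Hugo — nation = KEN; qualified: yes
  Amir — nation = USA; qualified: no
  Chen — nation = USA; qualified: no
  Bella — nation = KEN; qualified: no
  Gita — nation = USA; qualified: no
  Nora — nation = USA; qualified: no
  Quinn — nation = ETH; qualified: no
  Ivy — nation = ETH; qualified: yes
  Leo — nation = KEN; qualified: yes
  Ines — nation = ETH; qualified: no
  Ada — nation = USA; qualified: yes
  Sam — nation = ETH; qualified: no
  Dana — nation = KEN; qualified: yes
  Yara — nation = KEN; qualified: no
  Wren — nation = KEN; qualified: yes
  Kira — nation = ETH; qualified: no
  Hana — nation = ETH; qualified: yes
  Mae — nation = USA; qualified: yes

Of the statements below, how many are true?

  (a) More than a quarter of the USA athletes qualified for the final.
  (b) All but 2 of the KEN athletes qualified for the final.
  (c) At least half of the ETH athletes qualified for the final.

2

(a) USA: |A| = 6, |A ∩ B| = 2; needs |A ∩ B| / |A| > 1/4 — true.
(b) KEN: |A| = 6, |A ∩ B| = 4; needs |A ∖ B| = 2 — true.
(c) ETH: |A| = 6, |A ∩ B| = 2; needs |A ∩ B| ≥ |A ∖ B| — false.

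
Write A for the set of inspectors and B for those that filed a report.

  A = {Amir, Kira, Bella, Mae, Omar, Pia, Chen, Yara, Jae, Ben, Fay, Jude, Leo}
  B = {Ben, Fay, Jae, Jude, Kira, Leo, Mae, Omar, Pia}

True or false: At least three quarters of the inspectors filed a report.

False

Truth condition: |A ∩ B| / |A| ≥ 3/4.
A (the restrictor) = {Amir, Kira, Bella, Mae, Omar, Pia, Chen, Yara, Jae, Ben, Fay, Jude, Leo}, |A| = 13.
A ∩ B = {Kira, Mae, Omar, Pia, Jae, Ben, Fay, Jude, Leo}, so |A ∩ B| = 9.
A ∖ B = {Amir, Bella, Chen, Yara}, so |A ∖ B| = 4.
|A ∩ B|/|A| = 9/13, so the statement is false.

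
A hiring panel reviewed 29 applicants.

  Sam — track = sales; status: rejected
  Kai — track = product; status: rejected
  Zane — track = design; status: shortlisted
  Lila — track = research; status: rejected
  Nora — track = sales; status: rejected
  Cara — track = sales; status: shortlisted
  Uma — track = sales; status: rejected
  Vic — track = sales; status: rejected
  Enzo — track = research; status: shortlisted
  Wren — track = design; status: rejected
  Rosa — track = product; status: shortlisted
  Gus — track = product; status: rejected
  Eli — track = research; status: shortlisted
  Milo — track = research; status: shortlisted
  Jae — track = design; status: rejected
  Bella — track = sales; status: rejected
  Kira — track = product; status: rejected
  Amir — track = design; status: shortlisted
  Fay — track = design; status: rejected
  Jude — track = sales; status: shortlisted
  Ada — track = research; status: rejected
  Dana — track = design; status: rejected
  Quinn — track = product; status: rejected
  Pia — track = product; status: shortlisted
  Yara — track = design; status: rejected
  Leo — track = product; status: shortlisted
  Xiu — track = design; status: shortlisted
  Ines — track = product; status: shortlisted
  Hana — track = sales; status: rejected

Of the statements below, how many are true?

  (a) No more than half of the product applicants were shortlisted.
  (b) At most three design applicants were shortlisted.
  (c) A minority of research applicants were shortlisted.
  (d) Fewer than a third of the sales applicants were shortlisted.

(a) product: |A| = 8, |A ∩ B| = 4; needs |A ∩ B| ≤ |A ∖ B| — true.
(b) design: |A| = 8, |A ∩ B| = 3; needs |A ∩ B| ≤ 3 — true.
(c) research: |A| = 5, |A ∩ B| = 3; needs |A ∩ B| < |A ∖ B| — false.
(d) sales: |A| = 8, |A ∩ B| = 2; needs |A ∩ B| / |A| < 1/3 — true.

3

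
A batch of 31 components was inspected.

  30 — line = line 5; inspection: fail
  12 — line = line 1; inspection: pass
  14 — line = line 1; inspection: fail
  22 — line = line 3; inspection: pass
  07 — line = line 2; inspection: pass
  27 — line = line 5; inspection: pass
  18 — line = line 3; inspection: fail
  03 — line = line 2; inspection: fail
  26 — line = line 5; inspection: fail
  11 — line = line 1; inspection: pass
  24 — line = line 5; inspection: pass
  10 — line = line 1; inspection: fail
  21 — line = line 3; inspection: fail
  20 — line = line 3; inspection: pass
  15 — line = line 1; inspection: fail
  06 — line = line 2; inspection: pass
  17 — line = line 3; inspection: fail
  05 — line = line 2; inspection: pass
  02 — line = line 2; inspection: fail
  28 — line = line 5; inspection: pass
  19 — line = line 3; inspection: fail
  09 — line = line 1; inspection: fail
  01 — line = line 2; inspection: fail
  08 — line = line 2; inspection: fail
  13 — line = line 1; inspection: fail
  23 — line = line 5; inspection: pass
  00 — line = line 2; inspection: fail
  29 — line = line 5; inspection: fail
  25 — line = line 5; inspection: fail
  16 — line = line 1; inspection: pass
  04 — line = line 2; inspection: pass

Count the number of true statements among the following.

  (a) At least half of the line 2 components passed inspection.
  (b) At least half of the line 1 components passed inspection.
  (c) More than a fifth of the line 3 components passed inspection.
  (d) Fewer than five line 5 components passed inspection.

(a) line 2: |A| = 9, |A ∩ B| = 4; needs |A ∩ B| ≥ |A ∖ B| — false.
(b) line 1: |A| = 8, |A ∩ B| = 3; needs |A ∩ B| ≥ |A ∖ B| — false.
(c) line 3: |A| = 6, |A ∩ B| = 2; needs |A ∩ B| / |A| > 1/5 — true.
(d) line 5: |A| = 8, |A ∩ B| = 4; needs |A ∩ B| < 5 — true.

2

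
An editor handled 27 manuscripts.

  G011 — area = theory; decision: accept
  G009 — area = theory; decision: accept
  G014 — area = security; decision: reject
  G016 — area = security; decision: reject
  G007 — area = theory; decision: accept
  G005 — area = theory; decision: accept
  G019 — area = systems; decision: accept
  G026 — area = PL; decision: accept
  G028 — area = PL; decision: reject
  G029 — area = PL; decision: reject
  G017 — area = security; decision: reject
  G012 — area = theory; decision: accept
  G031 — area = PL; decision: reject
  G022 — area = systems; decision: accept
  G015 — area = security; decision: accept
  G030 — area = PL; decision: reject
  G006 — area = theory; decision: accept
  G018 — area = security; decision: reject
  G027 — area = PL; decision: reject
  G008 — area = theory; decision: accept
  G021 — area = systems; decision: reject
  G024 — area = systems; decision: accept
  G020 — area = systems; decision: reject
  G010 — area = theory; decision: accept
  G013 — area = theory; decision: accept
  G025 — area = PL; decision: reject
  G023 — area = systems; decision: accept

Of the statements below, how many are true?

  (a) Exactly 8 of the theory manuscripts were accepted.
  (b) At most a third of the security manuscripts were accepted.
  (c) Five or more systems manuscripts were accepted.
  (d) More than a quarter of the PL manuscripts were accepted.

(a) theory: |A| = 9, |A ∩ B| = 9; needs |A ∩ B| = 8 — false.
(b) security: |A| = 5, |A ∩ B| = 1; needs |A ∩ B| / |A| ≤ 1/3 — true.
(c) systems: |A| = 6, |A ∩ B| = 4; needs |A ∩ B| ≥ 5 — false.
(d) PL: |A| = 7, |A ∩ B| = 1; needs |A ∩ B| / |A| > 1/4 — false.

1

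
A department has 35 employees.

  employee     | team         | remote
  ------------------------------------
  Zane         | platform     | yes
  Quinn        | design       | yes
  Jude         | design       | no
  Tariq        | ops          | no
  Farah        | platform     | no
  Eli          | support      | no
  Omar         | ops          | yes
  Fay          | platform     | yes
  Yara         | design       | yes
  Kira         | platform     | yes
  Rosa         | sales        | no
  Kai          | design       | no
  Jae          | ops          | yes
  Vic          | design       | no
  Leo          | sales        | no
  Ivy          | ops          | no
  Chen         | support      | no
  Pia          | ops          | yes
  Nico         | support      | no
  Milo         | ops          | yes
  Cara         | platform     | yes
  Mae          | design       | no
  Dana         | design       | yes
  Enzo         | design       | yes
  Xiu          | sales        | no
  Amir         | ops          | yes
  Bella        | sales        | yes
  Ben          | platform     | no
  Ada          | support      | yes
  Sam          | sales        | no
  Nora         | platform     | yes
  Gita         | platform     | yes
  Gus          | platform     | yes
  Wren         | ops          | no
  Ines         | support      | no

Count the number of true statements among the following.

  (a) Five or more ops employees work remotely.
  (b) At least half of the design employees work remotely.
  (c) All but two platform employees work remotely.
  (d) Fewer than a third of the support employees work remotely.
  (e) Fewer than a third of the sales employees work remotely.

5

(a) ops: |A| = 8, |A ∩ B| = 5; needs |A ∩ B| ≥ 5 — true.
(b) design: |A| = 8, |A ∩ B| = 4; needs |A ∩ B| ≥ |A ∖ B| — true.
(c) platform: |A| = 9, |A ∩ B| = 7; needs |A ∖ B| = 2 — true.
(d) support: |A| = 5, |A ∩ B| = 1; needs |A ∩ B| / |A| < 1/3 — true.
(e) sales: |A| = 5, |A ∩ B| = 1; needs |A ∩ B| / |A| < 1/3 — true.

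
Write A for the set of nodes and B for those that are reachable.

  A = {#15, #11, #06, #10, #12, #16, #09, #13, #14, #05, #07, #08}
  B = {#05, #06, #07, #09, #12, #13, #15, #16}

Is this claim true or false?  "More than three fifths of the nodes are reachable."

Truth condition: |A ∩ B| / |A| > 3/5.
A (the restrictor) = {#15, #11, #06, #10, #12, #16, #09, #13, #14, #05, #07, #08}, |A| = 12.
A ∩ B = {#15, #06, #12, #16, #09, #13, #05, #07}, so |A ∩ B| = 8.
A ∖ B = {#11, #10, #14, #08}, so |A ∖ B| = 4.
|A ∩ B|/|A| = 8/12, so the statement is true.

True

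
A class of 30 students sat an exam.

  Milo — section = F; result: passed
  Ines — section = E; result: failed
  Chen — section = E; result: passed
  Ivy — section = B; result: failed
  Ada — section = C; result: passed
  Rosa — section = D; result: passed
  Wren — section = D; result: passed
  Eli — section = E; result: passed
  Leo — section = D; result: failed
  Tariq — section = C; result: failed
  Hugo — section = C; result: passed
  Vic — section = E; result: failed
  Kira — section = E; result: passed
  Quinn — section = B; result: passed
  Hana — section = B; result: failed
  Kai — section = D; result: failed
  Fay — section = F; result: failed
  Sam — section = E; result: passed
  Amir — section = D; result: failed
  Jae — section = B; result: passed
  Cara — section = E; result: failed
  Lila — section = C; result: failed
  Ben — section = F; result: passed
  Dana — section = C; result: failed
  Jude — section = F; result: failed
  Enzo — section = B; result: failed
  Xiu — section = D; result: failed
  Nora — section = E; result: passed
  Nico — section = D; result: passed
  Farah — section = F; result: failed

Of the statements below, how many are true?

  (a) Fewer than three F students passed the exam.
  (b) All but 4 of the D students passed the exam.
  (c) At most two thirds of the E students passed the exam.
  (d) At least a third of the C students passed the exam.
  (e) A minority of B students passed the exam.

(a) F: |A| = 5, |A ∩ B| = 2; needs |A ∩ B| < 3 — true.
(b) D: |A| = 7, |A ∩ B| = 3; needs |A ∖ B| = 4 — true.
(c) E: |A| = 8, |A ∩ B| = 5; needs |A ∩ B| / |A| ≤ 2/3 — true.
(d) C: |A| = 5, |A ∩ B| = 2; needs |A ∩ B| / |A| ≥ 1/3 — true.
(e) B: |A| = 5, |A ∩ B| = 2; needs |A ∩ B| < |A ∖ B| — true.

5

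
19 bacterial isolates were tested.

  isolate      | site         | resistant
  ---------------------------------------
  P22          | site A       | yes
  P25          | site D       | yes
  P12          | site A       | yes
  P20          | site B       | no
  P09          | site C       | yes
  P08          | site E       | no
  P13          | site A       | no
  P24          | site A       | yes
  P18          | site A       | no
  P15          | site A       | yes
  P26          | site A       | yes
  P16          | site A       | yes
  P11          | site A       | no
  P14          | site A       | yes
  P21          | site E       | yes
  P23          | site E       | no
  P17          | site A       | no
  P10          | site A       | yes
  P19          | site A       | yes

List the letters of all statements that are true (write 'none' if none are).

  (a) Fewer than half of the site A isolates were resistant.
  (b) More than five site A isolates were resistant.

(b)

|A| = 13, |A ∩ B| = 9, |A ∖ B| = 4.
(a) |A ∩ B| < |A ∖ B|: fails.
(b) |A ∩ B| > 5: holds.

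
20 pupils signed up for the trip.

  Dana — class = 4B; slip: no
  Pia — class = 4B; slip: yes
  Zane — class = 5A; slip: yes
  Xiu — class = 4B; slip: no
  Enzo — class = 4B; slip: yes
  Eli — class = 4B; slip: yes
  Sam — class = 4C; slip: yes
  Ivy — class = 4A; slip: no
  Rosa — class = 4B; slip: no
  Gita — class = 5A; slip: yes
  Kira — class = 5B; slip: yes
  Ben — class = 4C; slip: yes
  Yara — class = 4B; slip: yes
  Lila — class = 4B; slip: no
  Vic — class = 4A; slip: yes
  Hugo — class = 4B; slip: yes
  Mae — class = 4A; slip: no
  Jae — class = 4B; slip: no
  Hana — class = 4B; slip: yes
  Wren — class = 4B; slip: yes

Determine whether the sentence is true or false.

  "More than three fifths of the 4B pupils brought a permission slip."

The determiner here denotes the relation: |A ∩ B| / |A| > 3/5.
A (the restrictor) = {Dana, Pia, Xiu, Enzo, Eli, Rosa, Yara, Lila, Hugo, Jae, Hana, Wren}, |A| = 12.
A ∩ B = {Pia, Enzo, Eli, Yara, Hugo, Hana, Wren}, so |A ∩ B| = 7.
A ∖ B = {Dana, Xiu, Rosa, Lila, Jae}, so |A ∖ B| = 5.
|A ∩ B|/|A| = 7/12, so the statement is false.

False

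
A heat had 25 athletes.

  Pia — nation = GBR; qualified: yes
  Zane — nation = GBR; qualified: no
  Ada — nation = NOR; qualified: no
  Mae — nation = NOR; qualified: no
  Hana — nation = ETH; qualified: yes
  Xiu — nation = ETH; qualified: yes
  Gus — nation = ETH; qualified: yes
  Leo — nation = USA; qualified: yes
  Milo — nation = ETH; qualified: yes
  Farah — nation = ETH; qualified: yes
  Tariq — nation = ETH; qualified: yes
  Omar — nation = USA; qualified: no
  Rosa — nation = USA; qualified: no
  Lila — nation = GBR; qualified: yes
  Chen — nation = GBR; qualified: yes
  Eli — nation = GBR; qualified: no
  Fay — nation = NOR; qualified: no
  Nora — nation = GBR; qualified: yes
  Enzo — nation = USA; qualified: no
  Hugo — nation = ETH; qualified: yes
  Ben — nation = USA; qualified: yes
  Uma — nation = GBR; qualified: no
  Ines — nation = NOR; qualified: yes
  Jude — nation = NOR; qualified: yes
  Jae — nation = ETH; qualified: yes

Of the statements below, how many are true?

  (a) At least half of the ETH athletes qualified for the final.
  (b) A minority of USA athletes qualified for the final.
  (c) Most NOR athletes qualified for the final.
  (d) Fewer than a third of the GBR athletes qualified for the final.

(a) ETH: |A| = 8, |A ∩ B| = 8; needs |A ∩ B| ≥ |A ∖ B| — true.
(b) USA: |A| = 5, |A ∩ B| = 2; needs |A ∩ B| < |A ∖ B| — true.
(c) NOR: |A| = 5, |A ∩ B| = 2; needs |A ∩ B| > |A ∖ B| — false.
(d) GBR: |A| = 7, |A ∩ B| = 4; needs |A ∩ B| / |A| < 1/3 — false.

2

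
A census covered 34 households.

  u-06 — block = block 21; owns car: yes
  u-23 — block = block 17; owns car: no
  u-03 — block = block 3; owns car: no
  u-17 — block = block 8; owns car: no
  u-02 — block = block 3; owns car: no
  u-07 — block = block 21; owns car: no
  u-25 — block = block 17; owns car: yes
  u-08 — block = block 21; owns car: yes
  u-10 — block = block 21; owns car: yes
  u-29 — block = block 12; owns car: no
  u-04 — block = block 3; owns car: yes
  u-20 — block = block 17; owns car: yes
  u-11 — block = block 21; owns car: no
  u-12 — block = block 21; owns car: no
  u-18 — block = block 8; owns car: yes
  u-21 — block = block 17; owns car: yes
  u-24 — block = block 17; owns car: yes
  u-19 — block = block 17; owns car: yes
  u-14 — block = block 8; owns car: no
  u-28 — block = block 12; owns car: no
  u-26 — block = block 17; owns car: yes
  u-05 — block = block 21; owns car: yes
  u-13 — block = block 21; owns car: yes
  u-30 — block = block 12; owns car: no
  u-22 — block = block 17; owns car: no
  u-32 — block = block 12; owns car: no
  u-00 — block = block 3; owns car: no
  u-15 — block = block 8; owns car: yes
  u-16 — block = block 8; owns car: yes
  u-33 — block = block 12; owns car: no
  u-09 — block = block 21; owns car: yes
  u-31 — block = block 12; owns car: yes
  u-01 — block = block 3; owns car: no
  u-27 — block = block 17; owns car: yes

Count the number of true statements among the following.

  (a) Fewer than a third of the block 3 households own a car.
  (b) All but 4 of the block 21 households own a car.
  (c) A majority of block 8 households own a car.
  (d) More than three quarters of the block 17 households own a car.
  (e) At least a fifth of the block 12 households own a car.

(a) block 3: |A| = 5, |A ∩ B| = 1; needs |A ∩ B| / |A| < 1/3 — true.
(b) block 21: |A| = 9, |A ∩ B| = 6; needs |A ∖ B| = 4 — false.
(c) block 8: |A| = 5, |A ∩ B| = 3; needs |A ∩ B| > |A ∖ B| — true.
(d) block 17: |A| = 9, |A ∩ B| = 7; needs |A ∩ B| / |A| > 3/4 — true.
(e) block 12: |A| = 6, |A ∩ B| = 1; needs |A ∩ B| / |A| ≥ 1/5 — false.

3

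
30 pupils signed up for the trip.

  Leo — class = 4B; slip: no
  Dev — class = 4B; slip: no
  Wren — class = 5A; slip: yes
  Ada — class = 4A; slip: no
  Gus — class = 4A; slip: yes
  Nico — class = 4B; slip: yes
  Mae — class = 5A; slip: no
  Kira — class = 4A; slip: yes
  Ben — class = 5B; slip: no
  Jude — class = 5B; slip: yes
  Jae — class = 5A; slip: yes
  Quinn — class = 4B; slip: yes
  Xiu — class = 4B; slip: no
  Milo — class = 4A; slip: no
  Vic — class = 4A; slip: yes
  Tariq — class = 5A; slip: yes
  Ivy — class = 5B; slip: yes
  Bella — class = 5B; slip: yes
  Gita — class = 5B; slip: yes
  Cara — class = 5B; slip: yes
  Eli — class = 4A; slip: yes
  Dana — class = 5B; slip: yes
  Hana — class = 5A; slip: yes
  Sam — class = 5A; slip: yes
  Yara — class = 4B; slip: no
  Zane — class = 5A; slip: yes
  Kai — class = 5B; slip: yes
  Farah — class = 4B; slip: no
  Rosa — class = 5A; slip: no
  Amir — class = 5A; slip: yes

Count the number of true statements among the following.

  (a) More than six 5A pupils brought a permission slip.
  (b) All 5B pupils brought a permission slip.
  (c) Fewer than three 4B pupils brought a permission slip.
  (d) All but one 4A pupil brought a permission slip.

(a) 5A: |A| = 9, |A ∩ B| = 7; needs |A ∩ B| > 6 — true.
(b) 5B: |A| = 8, |A ∩ B| = 7; needs A ⊆ B, i.e. every element of A is in B (|A ∖ B| = 0) — false.
(c) 4B: |A| = 7, |A ∩ B| = 2; needs |A ∩ B| < 3 — true.
(d) 4A: |A| = 6, |A ∩ B| = 4; needs |A ∖ B| = 1 — false.

2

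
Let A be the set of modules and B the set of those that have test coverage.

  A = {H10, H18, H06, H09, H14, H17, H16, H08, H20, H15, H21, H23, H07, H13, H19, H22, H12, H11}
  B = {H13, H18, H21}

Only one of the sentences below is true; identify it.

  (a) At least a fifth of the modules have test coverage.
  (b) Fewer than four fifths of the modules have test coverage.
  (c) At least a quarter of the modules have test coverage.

|A| = 18, |A ∩ B| = 3, |A ∖ B| = 15.
(a) requires |A ∩ B| / |A| ≥ 1/5: false.
(b) requires |A ∩ B| / |A| < 4/5: true.
(c) requires |A ∩ B| / |A| ≥ 1/4: false.

(b)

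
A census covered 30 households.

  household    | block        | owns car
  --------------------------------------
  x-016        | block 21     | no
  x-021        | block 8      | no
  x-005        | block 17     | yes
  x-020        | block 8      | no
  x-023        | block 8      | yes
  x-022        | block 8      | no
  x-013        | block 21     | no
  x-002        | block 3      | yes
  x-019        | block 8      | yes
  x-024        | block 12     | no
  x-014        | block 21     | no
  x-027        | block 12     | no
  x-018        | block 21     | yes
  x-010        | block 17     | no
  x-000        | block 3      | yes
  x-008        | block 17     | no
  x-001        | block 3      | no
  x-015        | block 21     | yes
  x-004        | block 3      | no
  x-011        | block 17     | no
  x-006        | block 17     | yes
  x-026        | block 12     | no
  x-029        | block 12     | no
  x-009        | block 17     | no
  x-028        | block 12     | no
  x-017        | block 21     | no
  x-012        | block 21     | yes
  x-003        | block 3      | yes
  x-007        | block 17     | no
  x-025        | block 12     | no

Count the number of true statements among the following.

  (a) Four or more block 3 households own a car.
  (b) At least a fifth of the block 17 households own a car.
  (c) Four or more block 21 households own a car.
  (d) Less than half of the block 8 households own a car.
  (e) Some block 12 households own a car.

2

(a) block 3: |A| = 5, |A ∩ B| = 3; needs |A ∩ B| ≥ 4 — false.
(b) block 17: |A| = 7, |A ∩ B| = 2; needs |A ∩ B| / |A| ≥ 1/5 — true.
(c) block 21: |A| = 7, |A ∩ B| = 3; needs |A ∩ B| ≥ 4 — false.
(d) block 8: |A| = 5, |A ∩ B| = 2; needs |A ∩ B| < |A ∖ B| — true.
(e) block 12: |A| = 6, |A ∩ B| = 0; needs A ∩ B ≠ ∅ (|A ∩ B| ≥ 1) — false.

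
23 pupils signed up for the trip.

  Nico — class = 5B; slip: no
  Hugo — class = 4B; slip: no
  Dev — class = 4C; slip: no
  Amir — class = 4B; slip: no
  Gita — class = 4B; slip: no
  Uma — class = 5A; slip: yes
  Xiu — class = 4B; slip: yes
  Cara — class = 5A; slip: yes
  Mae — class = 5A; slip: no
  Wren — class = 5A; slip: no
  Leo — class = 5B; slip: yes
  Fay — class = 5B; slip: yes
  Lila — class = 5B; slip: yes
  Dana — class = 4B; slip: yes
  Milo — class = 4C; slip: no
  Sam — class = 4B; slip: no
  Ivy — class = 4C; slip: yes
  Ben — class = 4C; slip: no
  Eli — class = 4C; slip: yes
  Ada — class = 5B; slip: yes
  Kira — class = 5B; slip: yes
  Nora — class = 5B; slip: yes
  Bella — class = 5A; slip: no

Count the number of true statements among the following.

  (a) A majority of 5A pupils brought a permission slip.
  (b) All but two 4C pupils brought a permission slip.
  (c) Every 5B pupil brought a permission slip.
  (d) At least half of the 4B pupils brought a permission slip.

(a) 5A: |A| = 5, |A ∩ B| = 2; needs |A ∩ B| > |A ∖ B| — false.
(b) 4C: |A| = 5, |A ∩ B| = 2; needs |A ∖ B| = 2 — false.
(c) 5B: |A| = 7, |A ∩ B| = 6; needs A ⊆ B, i.e. every element of A is in B (|A ∖ B| = 0) — false.
(d) 4B: |A| = 6, |A ∩ B| = 2; needs |A ∩ B| ≥ |A ∖ B| — false.

0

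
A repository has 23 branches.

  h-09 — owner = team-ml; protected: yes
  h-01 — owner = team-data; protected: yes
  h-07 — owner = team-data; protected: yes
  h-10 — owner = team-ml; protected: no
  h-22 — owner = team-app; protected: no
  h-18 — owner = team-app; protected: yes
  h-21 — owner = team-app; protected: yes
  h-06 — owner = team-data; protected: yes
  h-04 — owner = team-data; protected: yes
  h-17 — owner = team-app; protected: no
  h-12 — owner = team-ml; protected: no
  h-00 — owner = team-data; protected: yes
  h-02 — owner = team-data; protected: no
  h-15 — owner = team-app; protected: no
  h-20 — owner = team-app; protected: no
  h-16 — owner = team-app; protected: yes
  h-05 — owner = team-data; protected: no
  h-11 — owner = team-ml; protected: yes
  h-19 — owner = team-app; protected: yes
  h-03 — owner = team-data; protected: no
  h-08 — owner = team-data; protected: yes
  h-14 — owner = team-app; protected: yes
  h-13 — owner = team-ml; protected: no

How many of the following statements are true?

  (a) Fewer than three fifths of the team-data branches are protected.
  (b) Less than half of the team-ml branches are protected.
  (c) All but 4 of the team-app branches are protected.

(a) team-data: |A| = 9, |A ∩ B| = 6; needs |A ∩ B| / |A| < 3/5 — false.
(b) team-ml: |A| = 5, |A ∩ B| = 2; needs |A ∩ B| < |A ∖ B| — true.
(c) team-app: |A| = 9, |A ∩ B| = 5; needs |A ∖ B| = 4 — true.

2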